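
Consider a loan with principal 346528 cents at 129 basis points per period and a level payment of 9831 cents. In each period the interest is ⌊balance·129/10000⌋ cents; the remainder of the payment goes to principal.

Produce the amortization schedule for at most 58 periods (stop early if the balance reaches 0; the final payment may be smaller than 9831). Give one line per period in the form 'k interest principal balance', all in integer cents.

1. interest=⌊346528·129/10000⌋=4470; principal=9831-4470=5361; balance=346528-5361=341167
2. interest=⌊341167·129/10000⌋=4401; principal=9831-4401=5430; balance=341167-5430=335737
3. interest=⌊335737·129/10000⌋=4331; principal=9831-4331=5500; balance=335737-5500=330237
4. interest=⌊330237·129/10000⌋=4260; principal=9831-4260=5571; balance=330237-5571=324666
5. interest=⌊324666·129/10000⌋=4188; principal=9831-4188=5643; balance=324666-5643=319023
6. interest=⌊319023·129/10000⌋=4115; principal=9831-4115=5716; balance=319023-5716=313307
7. interest=⌊313307·129/10000⌋=4041; principal=9831-4041=5790; balance=313307-5790=307517
8. interest=⌊307517·129/10000⌋=3966; principal=9831-3966=5865; balance=307517-5865=301652
9. interest=⌊301652·129/10000⌋=3891; principal=9831-3891=5940; balance=301652-5940=295712
10. interest=⌊295712·129/10000⌋=3814; principal=9831-3814=6017; balance=295712-6017=289695
11. interest=⌊289695·129/10000⌋=3737; principal=9831-3737=6094; balance=289695-6094=283601
12. interest=⌊283601·129/10000⌋=3658; principal=9831-3658=6173; balance=283601-6173=277428
13. interest=⌊277428·129/10000⌋=3578; principal=9831-3578=6253; balance=277428-6253=271175
14. interest=⌊271175·129/10000⌋=3498; principal=9831-3498=6333; balance=271175-6333=264842
15. interest=⌊264842·129/10000⌋=3416; principal=9831-3416=6415; balance=264842-6415=258427
16. interest=⌊258427·129/10000⌋=3333; principal=9831-3333=6498; balance=258427-6498=251929
17. interest=⌊251929·129/10000⌋=3249; principal=9831-3249=6582; balance=251929-6582=245347
18. interest=⌊245347·129/10000⌋=3164; principal=9831-3164=6667; balance=245347-6667=238680
19. interest=⌊238680·129/10000⌋=3078; principal=9831-3078=6753; balance=238680-6753=231927
20. interest=⌊231927·129/10000⌋=2991; principal=9831-2991=6840; balance=231927-6840=225087
21. interest=⌊225087·129/10000⌋=2903; principal=9831-2903=6928; balance=225087-6928=218159
22. interest=⌊218159·129/10000⌋=2814; principal=9831-2814=7017; balance=218159-7017=211142
23. interest=⌊211142·129/10000⌋=2723; principal=9831-2723=7108; balance=211142-7108=204034
24. interest=⌊204034·129/10000⌋=2632; principal=9831-2632=7199; balance=204034-7199=196835
25. interest=⌊196835·129/10000⌋=2539; principal=9831-2539=7292; balance=196835-7292=189543
26. interest=⌊189543·129/10000⌋=2445; principal=9831-2445=7386; balance=189543-7386=182157
27. interest=⌊182157·129/10000⌋=2349; principal=9831-2349=7482; balance=182157-7482=174675
28. interest=⌊174675·129/10000⌋=2253; principal=9831-2253=7578; balance=174675-7578=167097
29. interest=⌊167097·129/10000⌋=2155; principal=9831-2155=7676; balance=167097-7676=159421
30. interest=⌊159421·129/10000⌋=2056; principal=9831-2056=7775; balance=159421-7775=151646
31. interest=⌊151646·129/10000⌋=1956; principal=9831-1956=7875; balance=151646-7875=143771
32. interest=⌊143771·129/10000⌋=1854; principal=9831-1854=7977; balance=143771-7977=135794
33. interest=⌊135794·129/10000⌋=1751; principal=9831-1751=8080; balance=135794-8080=127714
34. interest=⌊127714·129/10000⌋=1647; principal=9831-1647=8184; balance=127714-8184=119530
35. interest=⌊119530·129/10000⌋=1541; principal=9831-1541=8290; balance=119530-8290=111240
36. interest=⌊111240·129/10000⌋=1434; principal=9831-1434=8397; balance=111240-8397=102843
37. interest=⌊102843·129/10000⌋=1326; principal=9831-1326=8505; balance=102843-8505=94338
38. interest=⌊94338·129/10000⌋=1216; principal=9831-1216=8615; balance=94338-8615=85723
39. interest=⌊85723·129/10000⌋=1105; principal=9831-1105=8726; balance=85723-8726=76997
40. interest=⌊76997·129/10000⌋=993; principal=9831-993=8838; balance=76997-8838=68159
41. interest=⌊68159·129/10000⌋=879; principal=9831-879=8952; balance=68159-8952=59207
42. interest=⌊59207·129/10000⌋=763; principal=9831-763=9068; balance=59207-9068=50139
43. interest=⌊50139·129/10000⌋=646; principal=9831-646=9185; balance=50139-9185=40954
44. interest=⌊40954·129/10000⌋=528; principal=9831-528=9303; balance=40954-9303=31651
45. interest=⌊31651·129/10000⌋=408; principal=9831-408=9423; balance=31651-9423=22228
46. interest=⌊22228·129/10000⌋=286; principal=9831-286=9545; balance=22228-9545=12683
47. interest=⌊12683·129/10000⌋=163; principal=9831-163=9668; balance=12683-9668=3015
48. interest=⌊3015·129/10000⌋=38; principal=min(9831-38,3015)=3015; balance=3015-3015=0

1 4470 5361 341167
2 4401 5430 335737
3 4331 5500 330237
4 4260 5571 324666
5 4188 5643 319023
6 4115 5716 313307
7 4041 5790 307517
8 3966 5865 301652
9 3891 5940 295712
10 3814 6017 289695
11 3737 6094 283601
12 3658 6173 277428
13 3578 6253 271175
14 3498 6333 264842
15 3416 6415 258427
16 3333 6498 251929
17 3249 6582 245347
18 3164 6667 238680
19 3078 6753 231927
20 2991 6840 225087
21 2903 6928 218159
22 2814 7017 211142
23 2723 7108 204034
24 2632 7199 196835
25 2539 7292 189543
26 2445 7386 182157
27 2349 7482 174675
28 2253 7578 167097
29 2155 7676 159421
30 2056 7775 151646
31 1956 7875 143771
32 1854 7977 135794
33 1751 8080 127714
34 1647 8184 119530
35 1541 8290 111240
36 1434 8397 102843
37 1326 8505 94338
38 1216 8615 85723
39 1105 8726 76997
40 993 8838 68159
41 879 8952 59207
42 763 9068 50139
43 646 9185 40954
44 528 9303 31651
45 408 9423 22228
46 286 9545 12683
47 163 9668 3015
48 38 3015 0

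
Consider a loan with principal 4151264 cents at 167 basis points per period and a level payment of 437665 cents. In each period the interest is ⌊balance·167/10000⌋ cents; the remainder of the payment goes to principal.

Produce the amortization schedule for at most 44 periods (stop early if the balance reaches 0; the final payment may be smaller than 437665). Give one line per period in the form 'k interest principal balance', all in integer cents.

1 69326 368339 3782925
2 63174 374491 3408434
3 56920 380745 3027689
4 50562 387103 2640586
5 44097 393568 2247018
6 37525 400140 1846878
7 30842 406823 1440055
8 24048 413617 1026438
9 17141 420524 605914
10 10118 427547 178367
11 2978 178367 0

1. interest=⌊4151264·167/10000⌋=69326; principal=437665-69326=368339; balance=4151264-368339=3782925
2. interest=⌊3782925·167/10000⌋=63174; principal=437665-63174=374491; balance=3782925-374491=3408434
3. interest=⌊3408434·167/10000⌋=56920; principal=437665-56920=380745; balance=3408434-380745=3027689
4. interest=⌊3027689·167/10000⌋=50562; principal=437665-50562=387103; balance=3027689-387103=2640586
5. interest=⌊2640586·167/10000⌋=44097; principal=437665-44097=393568; balance=2640586-393568=2247018
6. interest=⌊2247018·167/10000⌋=37525; principal=437665-37525=400140; balance=2247018-400140=1846878
7. interest=⌊1846878·167/10000⌋=30842; principal=437665-30842=406823; balance=1846878-406823=1440055
8. interest=⌊1440055·167/10000⌋=24048; principal=437665-24048=413617; balance=1440055-413617=1026438
9. interest=⌊1026438·167/10000⌋=17141; principal=437665-17141=420524; balance=1026438-420524=605914
10. interest=⌊605914·167/10000⌋=10118; principal=437665-10118=427547; balance=605914-427547=178367
11. interest=⌊178367·167/10000⌋=2978; principal=min(437665-2978,178367)=178367; balance=178367-178367=0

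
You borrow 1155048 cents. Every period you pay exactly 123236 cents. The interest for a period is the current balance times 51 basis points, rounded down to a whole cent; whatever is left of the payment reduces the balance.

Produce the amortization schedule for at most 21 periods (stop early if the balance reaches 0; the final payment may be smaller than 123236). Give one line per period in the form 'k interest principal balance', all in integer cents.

1. interest=⌊1155048·51/10000⌋=5890; principal=123236-5890=117346; balance=1155048-117346=1037702
2. interest=⌊1037702·51/10000⌋=5292; principal=123236-5292=117944; balance=1037702-117944=919758
3. interest=⌊919758·51/10000⌋=4690; principal=123236-4690=118546; balance=919758-118546=801212
4. interest=⌊801212·51/10000⌋=4086; principal=123236-4086=119150; balance=801212-119150=682062
5. interest=⌊682062·51/10000⌋=3478; principal=123236-3478=119758; balance=682062-119758=562304
6. interest=⌊562304·51/10000⌋=2867; principal=123236-2867=120369; balance=562304-120369=441935
7. interest=⌊441935·51/10000⌋=2253; principal=123236-2253=120983; balance=441935-120983=320952
8. interest=⌊320952·51/10000⌋=1636; principal=123236-1636=121600; balance=320952-121600=199352
9. interest=⌊199352·51/10000⌋=1016; principal=123236-1016=122220; balance=199352-122220=77132
10. interest=⌊77132·51/10000⌋=393; principal=min(123236-393,77132)=77132; balance=77132-77132=0

1 5890 117346 1037702
2 5292 117944 919758
3 4690 118546 801212
4 4086 119150 682062
5 3478 119758 562304
6 2867 120369 441935
7 2253 120983 320952
8 1636 121600 199352
9 1016 122220 77132
10 393 77132 0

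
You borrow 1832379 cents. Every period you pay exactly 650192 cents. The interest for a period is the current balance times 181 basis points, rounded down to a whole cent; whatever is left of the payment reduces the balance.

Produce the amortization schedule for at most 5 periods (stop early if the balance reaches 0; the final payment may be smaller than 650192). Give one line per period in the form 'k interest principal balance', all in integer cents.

1. interest=⌊1832379·181/10000⌋=33166; principal=650192-33166=617026; balance=1832379-617026=1215353
2. interest=⌊1215353·181/10000⌋=21997; principal=650192-21997=628195; balance=1215353-628195=587158
3. interest=⌊587158·181/10000⌋=10627; principal=min(650192-10627,587158)=587158; balance=587158-587158=0

1 33166 617026 1215353
2 21997 628195 587158
3 10627 587158 0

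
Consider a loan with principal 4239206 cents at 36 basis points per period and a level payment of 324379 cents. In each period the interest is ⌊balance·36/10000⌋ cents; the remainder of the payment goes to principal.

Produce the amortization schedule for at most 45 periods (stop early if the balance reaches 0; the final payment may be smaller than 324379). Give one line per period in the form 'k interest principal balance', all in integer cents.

1. interest=⌊4239206·36/10000⌋=15261; principal=324379-15261=309118; balance=4239206-309118=3930088
2. interest=⌊3930088·36/10000⌋=14148; principal=324379-14148=310231; balance=3930088-310231=3619857
3. interest=⌊3619857·36/10000⌋=13031; principal=324379-13031=311348; balance=3619857-311348=3308509
4. interest=⌊3308509·36/10000⌋=11910; principal=324379-11910=312469; balance=3308509-312469=2996040
5. interest=⌊2996040·36/10000⌋=10785; principal=324379-10785=313594; balance=2996040-313594=2682446
6. interest=⌊2682446·36/10000⌋=9656; principal=324379-9656=314723; balance=2682446-314723=2367723
7. interest=⌊2367723·36/10000⌋=8523; principal=324379-8523=315856; balance=2367723-315856=2051867
8. interest=⌊2051867·36/10000⌋=7386; principal=324379-7386=316993; balance=2051867-316993=1734874
9. interest=⌊1734874·36/10000⌋=6245; principal=324379-6245=318134; balance=1734874-318134=1416740
10. interest=⌊1416740·36/10000⌋=5100; principal=324379-5100=319279; balance=1416740-319279=1097461
11. interest=⌊1097461·36/10000⌋=3950; principal=324379-3950=320429; balance=1097461-320429=777032
12. interest=⌊777032·36/10000⌋=2797; principal=324379-2797=321582; balance=777032-321582=455450
13. interest=⌊455450·36/10000⌋=1639; principal=324379-1639=322740; balance=455450-322740=132710
14. interest=⌊132710·36/10000⌋=477; principal=min(324379-477,132710)=132710; balance=132710-132710=0

1 15261 309118 3930088
2 14148 310231 3619857
3 13031 311348 3308509
4 11910 312469 2996040
5 10785 313594 2682446
6 9656 314723 2367723
7 8523 315856 2051867
8 7386 316993 1734874
9 6245 318134 1416740
10 5100 319279 1097461
11 3950 320429 777032
12 2797 321582 455450
13 1639 322740 132710
14 477 132710 0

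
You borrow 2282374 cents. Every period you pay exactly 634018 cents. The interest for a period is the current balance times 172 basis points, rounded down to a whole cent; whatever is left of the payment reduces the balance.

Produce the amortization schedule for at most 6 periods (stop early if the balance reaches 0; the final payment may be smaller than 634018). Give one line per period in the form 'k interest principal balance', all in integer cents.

1 39256 594762 1687612
2 29026 604992 1082620
3 18621 615397 467223
4 8036 467223 0

1. interest=⌊2282374·172/10000⌋=39256; principal=634018-39256=594762; balance=2282374-594762=1687612
2. interest=⌊1687612·172/10000⌋=29026; principal=634018-29026=604992; balance=1687612-604992=1082620
3. interest=⌊1082620·172/10000⌋=18621; principal=634018-18621=615397; balance=1082620-615397=467223
4. interest=⌊467223·172/10000⌋=8036; principal=min(634018-8036,467223)=467223; balance=467223-467223=0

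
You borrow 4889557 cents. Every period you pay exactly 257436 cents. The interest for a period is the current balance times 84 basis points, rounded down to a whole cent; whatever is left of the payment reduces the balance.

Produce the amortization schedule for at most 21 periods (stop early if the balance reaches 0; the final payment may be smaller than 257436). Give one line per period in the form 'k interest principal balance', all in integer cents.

1. interest=⌊4889557·84/10000⌋=41072; principal=257436-41072=216364; balance=4889557-216364=4673193
2. interest=⌊4673193·84/10000⌋=39254; principal=257436-39254=218182; balance=4673193-218182=4455011
3. interest=⌊4455011·84/10000⌋=37422; principal=257436-37422=220014; balance=4455011-220014=4234997
4. interest=⌊4234997·84/10000⌋=35573; principal=257436-35573=221863; balance=4234997-221863=4013134
5. interest=⌊4013134·84/10000⌋=33710; principal=257436-33710=223726; balance=4013134-223726=3789408
6. interest=⌊3789408·84/10000⌋=31831; principal=257436-31831=225605; balance=3789408-225605=3563803
7. interest=⌊3563803·84/10000⌋=29935; principal=257436-29935=227501; balance=3563803-227501=3336302
8. interest=⌊3336302·84/10000⌋=28024; principal=257436-28024=229412; balance=3336302-229412=3106890
9. interest=⌊3106890·84/10000⌋=26097; principal=257436-26097=231339; balance=3106890-231339=2875551
10. interest=⌊2875551·84/10000⌋=24154; principal=257436-24154=233282; balance=2875551-233282=2642269
11. interest=⌊2642269·84/10000⌋=22195; principal=257436-22195=235241; balance=2642269-235241=2407028
12. interest=⌊2407028·84/10000⌋=20219; principal=257436-20219=237217; balance=2407028-237217=2169811
13. interest=⌊2169811·84/10000⌋=18226; principal=257436-18226=239210; balance=2169811-239210=1930601
14. interest=⌊1930601·84/10000⌋=16217; principal=257436-16217=241219; balance=1930601-241219=1689382
15. interest=⌊1689382·84/10000⌋=14190; principal=257436-14190=243246; balance=1689382-243246=1446136
16. interest=⌊1446136·84/10000⌋=12147; principal=257436-12147=245289; balance=1446136-245289=1200847
17. interest=⌊1200847·84/10000⌋=10087; principal=257436-10087=247349; balance=1200847-247349=953498
18. interest=⌊953498·84/10000⌋=8009; principal=257436-8009=249427; balance=953498-249427=704071
19. interest=⌊704071·84/10000⌋=5914; principal=257436-5914=251522; balance=704071-251522=452549
20. interest=⌊452549·84/10000⌋=3801; principal=257436-3801=253635; balance=452549-253635=198914
21. interest=⌊198914·84/10000⌋=1670; principal=min(257436-1670,198914)=198914; balance=198914-198914=0

1 41072 216364 4673193
2 39254 218182 4455011
3 37422 220014 4234997
4 35573 221863 4013134
5 33710 223726 3789408
6 31831 225605 3563803
7 29935 227501 3336302
8 28024 229412 3106890
9 26097 231339 2875551
10 24154 233282 2642269
11 22195 235241 2407028
12 20219 237217 2169811
13 18226 239210 1930601
14 16217 241219 1689382
15 14190 243246 1446136
16 12147 245289 1200847
17 10087 247349 953498
18 8009 249427 704071
19 5914 251522 452549
20 3801 253635 198914
21 1670 198914 0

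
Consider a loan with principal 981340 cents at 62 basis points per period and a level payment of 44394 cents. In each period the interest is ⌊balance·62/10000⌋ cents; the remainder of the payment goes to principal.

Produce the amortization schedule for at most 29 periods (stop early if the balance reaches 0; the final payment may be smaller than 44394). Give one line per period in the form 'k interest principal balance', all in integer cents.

1 6084 38310 943030
2 5846 38548 904482
3 5607 38787 865695
4 5367 39027 826668
5 5125 39269 787399
6 4881 39513 747886
7 4636 39758 708128
8 4390 40004 668124
9 4142 40252 627872
10 3892 40502 587370
11 3641 40753 546617
12 3389 41005 505612
13 3134 41260 464352
14 2878 41516 422836
15 2621 41773 381063
16 2362 42032 339031
17 2101 42293 296738
18 1839 42555 254183
19 1575 42819 211364
20 1310 43084 168280
21 1043 43351 124929
22 774 43620 81309
23 504 43890 37419
24 231 37419 0

1. interest=⌊981340·62/10000⌋=6084; principal=44394-6084=38310; balance=981340-38310=943030
2. interest=⌊943030·62/10000⌋=5846; principal=44394-5846=38548; balance=943030-38548=904482
3. interest=⌊904482·62/10000⌋=5607; principal=44394-5607=38787; balance=904482-38787=865695
4. interest=⌊865695·62/10000⌋=5367; principal=44394-5367=39027; balance=865695-39027=826668
5. interest=⌊826668·62/10000⌋=5125; principal=44394-5125=39269; balance=826668-39269=787399
6. interest=⌊787399·62/10000⌋=4881; principal=44394-4881=39513; balance=787399-39513=747886
7. interest=⌊747886·62/10000⌋=4636; principal=44394-4636=39758; balance=747886-39758=708128
8. interest=⌊708128·62/10000⌋=4390; principal=44394-4390=40004; balance=708128-40004=668124
9. interest=⌊668124·62/10000⌋=4142; principal=44394-4142=40252; balance=668124-40252=627872
10. interest=⌊627872·62/10000⌋=3892; principal=44394-3892=40502; balance=627872-40502=587370
11. interest=⌊587370·62/10000⌋=3641; principal=44394-3641=40753; balance=587370-40753=546617
12. interest=⌊546617·62/10000⌋=3389; principal=44394-3389=41005; balance=546617-41005=505612
13. interest=⌊505612·62/10000⌋=3134; principal=44394-3134=41260; balance=505612-41260=464352
14. interest=⌊464352·62/10000⌋=2878; principal=44394-2878=41516; balance=464352-41516=422836
15. interest=⌊422836·62/10000⌋=2621; principal=44394-2621=41773; balance=422836-41773=381063
16. interest=⌊381063·62/10000⌋=2362; principal=44394-2362=42032; balance=381063-42032=339031
17. interest=⌊339031·62/10000⌋=2101; principal=44394-2101=42293; balance=339031-42293=296738
18. interest=⌊296738·62/10000⌋=1839; principal=44394-1839=42555; balance=296738-42555=254183
19. interest=⌊254183·62/10000⌋=1575; principal=44394-1575=42819; balance=254183-42819=211364
20. interest=⌊211364·62/10000⌋=1310; principal=44394-1310=43084; balance=211364-43084=168280
21. interest=⌊168280·62/10000⌋=1043; principal=44394-1043=43351; balance=168280-43351=124929
22. interest=⌊124929·62/10000⌋=774; principal=44394-774=43620; balance=124929-43620=81309
23. interest=⌊81309·62/10000⌋=504; principal=44394-504=43890; balance=81309-43890=37419
24. interest=⌊37419·62/10000⌋=231; principal=min(44394-231,37419)=37419; balance=37419-37419=0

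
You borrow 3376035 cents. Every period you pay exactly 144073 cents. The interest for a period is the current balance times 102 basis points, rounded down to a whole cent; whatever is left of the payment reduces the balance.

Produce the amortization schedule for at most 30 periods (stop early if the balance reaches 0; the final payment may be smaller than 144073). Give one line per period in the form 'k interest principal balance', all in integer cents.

1 34435 109638 3266397
2 33317 110756 3155641
3 32187 111886 3043755
4 31046 113027 2930728
5 29893 114180 2816548
6 28728 115345 2701203
7 27552 116521 2584682
8 26363 117710 2466972
9 25163 118910 2348062
10 23950 120123 2227939
11 22724 121349 2106590
12 21487 122586 1984004
13 20236 123837 1860167
14 18973 125100 1735067
15 17697 126376 1608691
16 16408 127665 1481026
17 15106 128967 1352059
18 13791 130282 1221777
19 12462 131611 1090166
20 11119 132954 957212
21 9763 134310 822902
22 8393 135680 687222
23 7009 137064 550158
24 5611 138462 411696
25 4199 139874 271822
26 2772 141301 130521
27 1331 130521 0

1. interest=⌊3376035·102/10000⌋=34435; principal=144073-34435=109638; balance=3376035-109638=3266397
2. interest=⌊3266397·102/10000⌋=33317; principal=144073-33317=110756; balance=3266397-110756=3155641
3. interest=⌊3155641·102/10000⌋=32187; principal=144073-32187=111886; balance=3155641-111886=3043755
4. interest=⌊3043755·102/10000⌋=31046; principal=144073-31046=113027; balance=3043755-113027=2930728
5. interest=⌊2930728·102/10000⌋=29893; principal=144073-29893=114180; balance=2930728-114180=2816548
6. interest=⌊2816548·102/10000⌋=28728; principal=144073-28728=115345; balance=2816548-115345=2701203
7. interest=⌊2701203·102/10000⌋=27552; principal=144073-27552=116521; balance=2701203-116521=2584682
8. interest=⌊2584682·102/10000⌋=26363; principal=144073-26363=117710; balance=2584682-117710=2466972
9. interest=⌊2466972·102/10000⌋=25163; principal=144073-25163=118910; balance=2466972-118910=2348062
10. interest=⌊2348062·102/10000⌋=23950; principal=144073-23950=120123; balance=2348062-120123=2227939
11. interest=⌊2227939·102/10000⌋=22724; principal=144073-22724=121349; balance=2227939-121349=2106590
12. interest=⌊2106590·102/10000⌋=21487; principal=144073-21487=122586; balance=2106590-122586=1984004
13. interest=⌊1984004·102/10000⌋=20236; principal=144073-20236=123837; balance=1984004-123837=1860167
14. interest=⌊1860167·102/10000⌋=18973; principal=144073-18973=125100; balance=1860167-125100=1735067
15. interest=⌊1735067·102/10000⌋=17697; principal=144073-17697=126376; balance=1735067-126376=1608691
16. interest=⌊1608691·102/10000⌋=16408; principal=144073-16408=127665; balance=1608691-127665=1481026
17. interest=⌊1481026·102/10000⌋=15106; principal=144073-15106=128967; balance=1481026-128967=1352059
18. interest=⌊1352059·102/10000⌋=13791; principal=144073-13791=130282; balance=1352059-130282=1221777
19. interest=⌊1221777·102/10000⌋=12462; principal=144073-12462=131611; balance=1221777-131611=1090166
20. interest=⌊1090166·102/10000⌋=11119; principal=144073-11119=132954; balance=1090166-132954=957212
21. interest=⌊957212·102/10000⌋=9763; principal=144073-9763=134310; balance=957212-134310=822902
22. interest=⌊822902·102/10000⌋=8393; principal=144073-8393=135680; balance=822902-135680=687222
23. interest=⌊687222·102/10000⌋=7009; principal=144073-7009=137064; balance=687222-137064=550158
24. interest=⌊550158·102/10000⌋=5611; principal=144073-5611=138462; balance=550158-138462=411696
25. interest=⌊411696·102/10000⌋=4199; principal=144073-4199=139874; balance=411696-139874=271822
26. interest=⌊271822·102/10000⌋=2772; principal=144073-2772=141301; balance=271822-141301=130521
27. interest=⌊130521·102/10000⌋=1331; principal=min(144073-1331,130521)=130521; balance=130521-130521=0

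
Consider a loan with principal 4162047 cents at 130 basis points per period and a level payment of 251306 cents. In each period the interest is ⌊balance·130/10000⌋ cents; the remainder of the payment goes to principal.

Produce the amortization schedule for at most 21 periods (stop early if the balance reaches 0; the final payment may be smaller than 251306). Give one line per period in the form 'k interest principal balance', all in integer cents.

1. interest=⌊4162047·130/10000⌋=54106; principal=251306-54106=197200; balance=4162047-197200=3964847
2. interest=⌊3964847·130/10000⌋=51543; principal=251306-51543=199763; balance=3964847-199763=3765084
3. interest=⌊3765084·130/10000⌋=48946; principal=251306-48946=202360; balance=3765084-202360=3562724
4. interest=⌊3562724·130/10000⌋=46315; principal=251306-46315=204991; balance=3562724-204991=3357733
5. interest=⌊3357733·130/10000⌋=43650; principal=251306-43650=207656; balance=3357733-207656=3150077
6. interest=⌊3150077·130/10000⌋=40951; principal=251306-40951=210355; balance=3150077-210355=2939722
7. interest=⌊2939722·130/10000⌋=38216; principal=251306-38216=213090; balance=2939722-213090=2726632
8. interest=⌊2726632·130/10000⌋=35446; principal=251306-35446=215860; balance=2726632-215860=2510772
9. interest=⌊2510772·130/10000⌋=32640; principal=251306-32640=218666; balance=2510772-218666=2292106
10. interest=⌊2292106·130/10000⌋=29797; principal=251306-29797=221509; balance=2292106-221509=2070597
11. interest=⌊2070597·130/10000⌋=26917; principal=251306-26917=224389; balance=2070597-224389=1846208
12. interest=⌊1846208·130/10000⌋=24000; principal=251306-24000=227306; balance=1846208-227306=1618902
13. interest=⌊1618902·130/10000⌋=21045; principal=251306-21045=230261; balance=1618902-230261=1388641
14. interest=⌊1388641·130/10000⌋=18052; principal=251306-18052=233254; balance=1388641-233254=1155387
15. interest=⌊1155387·130/10000⌋=15020; principal=251306-15020=236286; balance=1155387-236286=919101
16. interest=⌊919101·130/10000⌋=11948; principal=251306-11948=239358; balance=919101-239358=679743
17. interest=⌊679743·130/10000⌋=8836; principal=251306-8836=242470; balance=679743-242470=437273
18. interest=⌊437273·130/10000⌋=5684; principal=251306-5684=245622; balance=437273-245622=191651
19. interest=⌊191651·130/10000⌋=2491; principal=min(251306-2491,191651)=191651; balance=191651-191651=0

1 54106 197200 3964847
2 51543 199763 3765084
3 48946 202360 3562724
4 46315 204991 3357733
5 43650 207656 3150077
6 40951 210355 2939722
7 38216 213090 2726632
8 35446 215860 2510772
9 32640 218666 2292106
10 29797 221509 2070597
11 26917 224389 1846208
12 24000 227306 1618902
13 21045 230261 1388641
14 18052 233254 1155387
15 15020 236286 919101
16 11948 239358 679743
17 8836 242470 437273
18 5684 245622 191651
19 2491 191651 0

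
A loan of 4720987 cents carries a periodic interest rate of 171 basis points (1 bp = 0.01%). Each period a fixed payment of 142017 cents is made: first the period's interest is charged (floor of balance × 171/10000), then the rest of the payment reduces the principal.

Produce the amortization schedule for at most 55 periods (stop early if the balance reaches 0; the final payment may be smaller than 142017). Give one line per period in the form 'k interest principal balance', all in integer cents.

1 80728 61289 4659698
2 79680 62337 4597361
3 78614 63403 4533958
4 77530 64487 4469471
5 76427 65590 4403881
6 75306 66711 4337170
7 74165 67852 4269318
8 73005 69012 4200306
9 71825 70192 4130114
10 70624 71393 4058721
11 69404 72613 3986108
12 68162 73855 3912253
13 66899 75118 3837135
14 65615 76402 3760733
15 64308 77709 3683024
16 62979 79038 3603986
17 61628 80389 3523597
18 60253 81764 3441833
19 58855 83162 3358671
20 57433 84584 3274087
21 55986 86031 3188056
22 54515 87502 3100554
23 53019 88998 3011556
24 51497 90520 2921036
25 49949 92068 2828968
26 48375 93642 2735326
27 46774 95243 2640083
28 45145 96872 2543211
29 43488 98529 2444682
30 41804 100213 2344469
31 40090 101927 2242542
32 38347 103670 2138872
33 36574 105443 2033429
34 34771 107246 1926183
35 32937 109080 1817103
36 31072 110945 1706158
37 29175 112842 1593316
38 27245 114772 1478544
39 25283 116734 1361810
40 23286 118731 1243079
41 21256 120761 1122318
42 19191 122826 999492
43 17091 124926 874566
44 14955 127062 747504
45 12782 129235 618269
46 10572 131445 486824
47 8324 133693 353131
48 6038 135979 217152
49 3713 138304 78848
50 1348 78848 0

1. interest=⌊4720987·171/10000⌋=80728; principal=142017-80728=61289; balance=4720987-61289=4659698
2. interest=⌊4659698·171/10000⌋=79680; principal=142017-79680=62337; balance=4659698-62337=4597361
3. interest=⌊4597361·171/10000⌋=78614; principal=142017-78614=63403; balance=4597361-63403=4533958
4. interest=⌊4533958·171/10000⌋=77530; principal=142017-77530=64487; balance=4533958-64487=4469471
5. interest=⌊4469471·171/10000⌋=76427; principal=142017-76427=65590; balance=4469471-65590=4403881
6. interest=⌊4403881·171/10000⌋=75306; principal=142017-75306=66711; balance=4403881-66711=4337170
7. interest=⌊4337170·171/10000⌋=74165; principal=142017-74165=67852; balance=4337170-67852=4269318
8. interest=⌊4269318·171/10000⌋=73005; principal=142017-73005=69012; balance=4269318-69012=4200306
9. interest=⌊4200306·171/10000⌋=71825; principal=142017-71825=70192; balance=4200306-70192=4130114
10. interest=⌊4130114·171/10000⌋=70624; principal=142017-70624=71393; balance=4130114-71393=4058721
11. interest=⌊4058721·171/10000⌋=69404; principal=142017-69404=72613; balance=4058721-72613=3986108
12. interest=⌊3986108·171/10000⌋=68162; principal=142017-68162=73855; balance=3986108-73855=3912253
13. interest=⌊3912253·171/10000⌋=66899; principal=142017-66899=75118; balance=3912253-75118=3837135
14. interest=⌊3837135·171/10000⌋=65615; principal=142017-65615=76402; balance=3837135-76402=3760733
15. interest=⌊3760733·171/10000⌋=64308; principal=142017-64308=77709; balance=3760733-77709=3683024
16. interest=⌊3683024·171/10000⌋=62979; principal=142017-62979=79038; balance=3683024-79038=3603986
17. interest=⌊3603986·171/10000⌋=61628; principal=142017-61628=80389; balance=3603986-80389=3523597
18. interest=⌊3523597·171/10000⌋=60253; principal=142017-60253=81764; balance=3523597-81764=3441833
19. interest=⌊3441833·171/10000⌋=58855; principal=142017-58855=83162; balance=3441833-83162=3358671
20. interest=⌊3358671·171/10000⌋=57433; principal=142017-57433=84584; balance=3358671-84584=3274087
21. interest=⌊3274087·171/10000⌋=55986; principal=142017-55986=86031; balance=3274087-86031=3188056
22. interest=⌊3188056·171/10000⌋=54515; principal=142017-54515=87502; balance=3188056-87502=3100554
23. interest=⌊3100554·171/10000⌋=53019; principal=142017-53019=88998; balance=3100554-88998=3011556
24. interest=⌊3011556·171/10000⌋=51497; principal=142017-51497=90520; balance=3011556-90520=2921036
25. interest=⌊2921036·171/10000⌋=49949; principal=142017-49949=92068; balance=2921036-92068=2828968
26. interest=⌊2828968·171/10000⌋=48375; principal=142017-48375=93642; balance=2828968-93642=2735326
27. interest=⌊2735326·171/10000⌋=46774; principal=142017-46774=95243; balance=2735326-95243=2640083
28. interest=⌊2640083·171/10000⌋=45145; principal=142017-45145=96872; balance=2640083-96872=2543211
29. interest=⌊2543211·171/10000⌋=43488; principal=142017-43488=98529; balance=2543211-98529=2444682
30. interest=⌊2444682·171/10000⌋=41804; principal=142017-41804=100213; balance=2444682-100213=2344469
31. interest=⌊2344469·171/10000⌋=40090; principal=142017-40090=101927; balance=2344469-101927=2242542
32. interest=⌊2242542·171/10000⌋=38347; principal=142017-38347=103670; balance=2242542-103670=2138872
33. interest=⌊2138872·171/10000⌋=36574; principal=142017-36574=105443; balance=2138872-105443=2033429
34. interest=⌊2033429·171/10000⌋=34771; principal=142017-34771=107246; balance=2033429-107246=1926183
35. interest=⌊1926183·171/10000⌋=32937; principal=142017-32937=109080; balance=1926183-109080=1817103
36. interest=⌊1817103·171/10000⌋=31072; principal=142017-31072=110945; balance=1817103-110945=1706158
37. interest=⌊1706158·171/10000⌋=29175; principal=142017-29175=112842; balance=1706158-112842=1593316
38. interest=⌊1593316·171/10000⌋=27245; principal=142017-27245=114772; balance=1593316-114772=1478544
39. interest=⌊1478544·171/10000⌋=25283; principal=142017-25283=116734; balance=1478544-116734=1361810
40. interest=⌊1361810·171/10000⌋=23286; principal=142017-23286=118731; balance=1361810-118731=1243079
41. interest=⌊1243079·171/10000⌋=21256; principal=142017-21256=120761; balance=1243079-120761=1122318
42. interest=⌊1122318·171/10000⌋=19191; principal=142017-19191=122826; balance=1122318-122826=999492
43. interest=⌊999492·171/10000⌋=17091; principal=142017-17091=124926; balance=999492-124926=874566
44. interest=⌊874566·171/10000⌋=14955; principal=142017-14955=127062; balance=874566-127062=747504
45. interest=⌊747504·171/10000⌋=12782; principal=142017-12782=129235; balance=747504-129235=618269
46. interest=⌊618269·171/10000⌋=10572; principal=142017-10572=131445; balance=618269-131445=486824
47. interest=⌊486824·171/10000⌋=8324; principal=142017-8324=133693; balance=486824-133693=353131
48. interest=⌊353131·171/10000⌋=6038; principal=142017-6038=135979; balance=353131-135979=217152
49. interest=⌊217152·171/10000⌋=3713; principal=142017-3713=138304; balance=217152-138304=78848
50. interest=⌊78848·171/10000⌋=1348; principal=min(142017-1348,78848)=78848; balance=78848-78848=0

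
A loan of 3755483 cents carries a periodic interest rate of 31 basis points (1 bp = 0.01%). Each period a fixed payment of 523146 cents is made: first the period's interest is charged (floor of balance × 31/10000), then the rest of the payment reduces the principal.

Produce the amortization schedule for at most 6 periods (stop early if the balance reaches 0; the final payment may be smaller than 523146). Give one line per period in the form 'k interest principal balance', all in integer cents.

1. interest=⌊3755483·31/10000⌋=11641; principal=523146-11641=511505; balance=3755483-511505=3243978
2. interest=⌊3243978·31/10000⌋=10056; principal=523146-10056=513090; balance=3243978-513090=2730888
3. interest=⌊2730888·31/10000⌋=8465; principal=523146-8465=514681; balance=2730888-514681=2216207
4. interest=⌊2216207·31/10000⌋=6870; principal=523146-6870=516276; balance=2216207-516276=1699931
5. interest=⌊1699931·31/10000⌋=5269; principal=523146-5269=517877; balance=1699931-517877=1182054
6. interest=⌊1182054·31/10000⌋=3664; principal=523146-3664=519482; balance=1182054-519482=662572

1 11641 511505 3243978
2 10056 513090 2730888
3 8465 514681 2216207
4 6870 516276 1699931
5 5269 517877 1182054
6 3664 519482 662572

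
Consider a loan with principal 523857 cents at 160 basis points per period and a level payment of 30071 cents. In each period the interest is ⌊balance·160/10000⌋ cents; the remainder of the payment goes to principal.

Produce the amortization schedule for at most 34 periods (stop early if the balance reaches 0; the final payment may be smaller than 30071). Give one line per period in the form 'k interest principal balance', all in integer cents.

1 8381 21690 502167
2 8034 22037 480130
3 7682 22389 457741
4 7323 22748 434993
5 6959 23112 411881
6 6590 23481 388400
7 6214 23857 364543
8 5832 24239 340304
9 5444 24627 315677
10 5050 25021 290656
11 4650 25421 265235
12 4243 25828 239407
13 3830 26241 213166
14 3410 26661 186505
15 2984 27087 159418
16 2550 27521 131897
17 2110 27961 103936
18 1662 28409 75527
19 1208 28863 46664
20 746 29325 17339
21 277 17339 0

1. interest=⌊523857·160/10000⌋=8381; principal=30071-8381=21690; balance=523857-21690=502167
2. interest=⌊502167·160/10000⌋=8034; principal=30071-8034=22037; balance=502167-22037=480130
3. interest=⌊480130·160/10000⌋=7682; principal=30071-7682=22389; balance=480130-22389=457741
4. interest=⌊457741·160/10000⌋=7323; principal=30071-7323=22748; balance=457741-22748=434993
5. interest=⌊434993·160/10000⌋=6959; principal=30071-6959=23112; balance=434993-23112=411881
6. interest=⌊411881·160/10000⌋=6590; principal=30071-6590=23481; balance=411881-23481=388400
7. interest=⌊388400·160/10000⌋=6214; principal=30071-6214=23857; balance=388400-23857=364543
8. interest=⌊364543·160/10000⌋=5832; principal=30071-5832=24239; balance=364543-24239=340304
9. interest=⌊340304·160/10000⌋=5444; principal=30071-5444=24627; balance=340304-24627=315677
10. interest=⌊315677·160/10000⌋=5050; principal=30071-5050=25021; balance=315677-25021=290656
11. interest=⌊290656·160/10000⌋=4650; principal=30071-4650=25421; balance=290656-25421=265235
12. interest=⌊265235·160/10000⌋=4243; principal=30071-4243=25828; balance=265235-25828=239407
13. interest=⌊239407·160/10000⌋=3830; principal=30071-3830=26241; balance=239407-26241=213166
14. interest=⌊213166·160/10000⌋=3410; principal=30071-3410=26661; balance=213166-26661=186505
15. interest=⌊186505·160/10000⌋=2984; principal=30071-2984=27087; balance=186505-27087=159418
16. interest=⌊159418·160/10000⌋=2550; principal=30071-2550=27521; balance=159418-27521=131897
17. interest=⌊131897·160/10000⌋=2110; principal=30071-2110=27961; balance=131897-27961=103936
18. interest=⌊103936·160/10000⌋=1662; principal=30071-1662=28409; balance=103936-28409=75527
19. interest=⌊75527·160/10000⌋=1208; principal=30071-1208=28863; balance=75527-28863=46664
20. interest=⌊46664·160/10000⌋=746; principal=30071-746=29325; balance=46664-29325=17339
21. interest=⌊17339·160/10000⌋=277; principal=min(30071-277,17339)=17339; balance=17339-17339=0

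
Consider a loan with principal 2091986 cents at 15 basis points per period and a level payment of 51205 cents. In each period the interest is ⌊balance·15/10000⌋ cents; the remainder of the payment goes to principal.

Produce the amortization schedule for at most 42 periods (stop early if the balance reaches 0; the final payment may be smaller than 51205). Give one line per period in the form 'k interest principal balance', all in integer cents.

1. interest=⌊2091986·15/10000⌋=3137; principal=51205-3137=48068; balance=2091986-48068=2043918
2. interest=⌊2043918·15/10000⌋=3065; principal=51205-3065=48140; balance=2043918-48140=1995778
3. interest=⌊1995778·15/10000⌋=2993; principal=51205-2993=48212; balance=1995778-48212=1947566
4. interest=⌊1947566·15/10000⌋=2921; principal=51205-2921=48284; balance=1947566-48284=1899282
5. interest=⌊1899282·15/10000⌋=2848; principal=51205-2848=48357; balance=1899282-48357=1850925
6. interest=⌊1850925·15/10000⌋=2776; principal=51205-2776=48429; balance=1850925-48429=1802496
7. interest=⌊1802496·15/10000⌋=2703; principal=51205-2703=48502; balance=1802496-48502=1753994
8. interest=⌊1753994·15/10000⌋=2630; principal=51205-2630=48575; balance=1753994-48575=1705419
9. interest=⌊1705419·15/10000⌋=2558; principal=51205-2558=48647; balance=1705419-48647=1656772
10. interest=⌊1656772·15/10000⌋=2485; principal=51205-2485=48720; balance=1656772-48720=1608052
11. interest=⌊1608052·15/10000⌋=2412; principal=51205-2412=48793; balance=1608052-48793=1559259
12. interest=⌊1559259·15/10000⌋=2338; principal=51205-2338=48867; balance=1559259-48867=1510392
13. interest=⌊1510392·15/10000⌋=2265; principal=51205-2265=48940; balance=1510392-48940=1461452
14. interest=⌊1461452·15/10000⌋=2192; principal=51205-2192=49013; balance=1461452-49013=1412439
15. interest=⌊1412439·15/10000⌋=2118; principal=51205-2118=49087; balance=1412439-49087=1363352
16. interest=⌊1363352·15/10000⌋=2045; principal=51205-2045=49160; balance=1363352-49160=1314192
17. interest=⌊1314192·15/10000⌋=1971; principal=51205-1971=49234; balance=1314192-49234=1264958
18. interest=⌊1264958·15/10000⌋=1897; principal=51205-1897=49308; balance=1264958-49308=1215650
19. interest=⌊1215650·15/10000⌋=1823; principal=51205-1823=49382; balance=1215650-49382=1166268
20. interest=⌊1166268·15/10000⌋=1749; principal=51205-1749=49456; balance=1166268-49456=1116812
21. interest=⌊1116812·15/10000⌋=1675; principal=51205-1675=49530; balance=1116812-49530=1067282
22. interest=⌊1067282·15/10000⌋=1600; principal=51205-1600=49605; balance=1067282-49605=1017677
23. interest=⌊1017677·15/10000⌋=1526; principal=51205-1526=49679; balance=1017677-49679=967998
24. interest=⌊967998·15/10000⌋=1451; principal=51205-1451=49754; balance=967998-49754=918244
25. interest=⌊918244·15/10000⌋=1377; principal=51205-1377=49828; balance=918244-49828=868416
26. interest=⌊868416·15/10000⌋=1302; principal=51205-1302=49903; balance=868416-49903=818513
27. interest=⌊818513·15/10000⌋=1227; principal=51205-1227=49978; balance=818513-49978=768535
28. interest=⌊768535·15/10000⌋=1152; principal=51205-1152=50053; balance=768535-50053=718482
29. interest=⌊718482·15/10000⌋=1077; principal=51205-1077=50128; balance=718482-50128=668354
30. interest=⌊668354·15/10000⌋=1002; principal=51205-1002=50203; balance=668354-50203=618151
31. interest=⌊618151·15/10000⌋=927; principal=51205-927=50278; balance=618151-50278=567873
32. interest=⌊567873·15/10000⌋=851; principal=51205-851=50354; balance=567873-50354=517519
33. interest=⌊517519·15/10000⌋=776; principal=51205-776=50429; balance=517519-50429=467090
34. interest=⌊467090·15/10000⌋=700; principal=51205-700=50505; balance=467090-50505=416585
35. interest=⌊416585·15/10000⌋=624; principal=51205-624=50581; balance=416585-50581=366004
36. interest=⌊366004·15/10000⌋=549; principal=51205-549=50656; balance=366004-50656=315348
37. interest=⌊315348·15/10000⌋=473; principal=51205-473=50732; balance=315348-50732=264616
38. interest=⌊264616·15/10000⌋=396; principal=51205-396=50809; balance=264616-50809=213807
39. interest=⌊213807·15/10000⌋=320; principal=51205-320=50885; balance=213807-50885=162922
40. interest=⌊162922·15/10000⌋=244; principal=51205-244=50961; balance=162922-50961=111961
41. interest=⌊111961·15/10000⌋=167; principal=51205-167=51038; balance=111961-51038=60923
42. interest=⌊60923·15/10000⌋=91; principal=51205-91=51114; balance=60923-51114=9809

1 3137 48068 2043918
2 3065 48140 1995778
3 2993 48212 1947566
4 2921 48284 1899282
5 2848 48357 1850925
6 2776 48429 1802496
7 2703 48502 1753994
8 2630 48575 1705419
9 2558 48647 1656772
10 2485 48720 1608052
11 2412 48793 1559259
12 2338 48867 1510392
13 2265 48940 1461452
14 2192 49013 1412439
15 2118 49087 1363352
16 2045 49160 1314192
17 1971 49234 1264958
18 1897 49308 1215650
19 1823 49382 1166268
20 1749 49456 1116812
21 1675 49530 1067282
22 1600 49605 1017677
23 1526 49679 967998
24 1451 49754 918244
25 1377 49828 868416
26 1302 49903 818513
27 1227 49978 768535
28 1152 50053 718482
29 1077 50128 668354
30 1002 50203 618151
31 927 50278 567873
32 851 50354 517519
33 776 50429 467090
34 700 50505 416585
35 624 50581 366004
36 549 50656 315348
37 473 50732 264616
38 396 50809 213807
39 320 50885 162922
40 244 50961 111961
41 167 51038 60923
42 91 51114 9809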